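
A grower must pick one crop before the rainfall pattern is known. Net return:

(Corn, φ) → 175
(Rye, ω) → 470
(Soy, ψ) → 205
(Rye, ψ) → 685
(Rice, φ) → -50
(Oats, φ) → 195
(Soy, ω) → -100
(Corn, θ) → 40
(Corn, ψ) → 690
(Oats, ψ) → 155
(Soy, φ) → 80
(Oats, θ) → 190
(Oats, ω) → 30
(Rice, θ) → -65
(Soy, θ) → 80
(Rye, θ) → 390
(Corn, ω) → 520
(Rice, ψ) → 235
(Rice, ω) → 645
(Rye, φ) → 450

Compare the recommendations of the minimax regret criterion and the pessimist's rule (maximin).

Column bests: θ=390, φ=450, ψ=690, ω=645.
Rice regrets: 455, 500, 455, 0 → max 500
Soy regrets: 310, 370, 485, 745 → max 745
Rye regrets: 0, 0, 5, 175 → max 175
Oats regrets: 200, 255, 535, 615 → max 615
Corn regrets: 350, 275, 0, 125 → max 350
Smallest max regret = 175 → Rye.
Row minima: Rice=-65, Soy=-100, Rye=390, Oats=30, Corn=40
Best worst-case = 390 → Rye.

minimax regret → Rye; maximin → Rye (agree)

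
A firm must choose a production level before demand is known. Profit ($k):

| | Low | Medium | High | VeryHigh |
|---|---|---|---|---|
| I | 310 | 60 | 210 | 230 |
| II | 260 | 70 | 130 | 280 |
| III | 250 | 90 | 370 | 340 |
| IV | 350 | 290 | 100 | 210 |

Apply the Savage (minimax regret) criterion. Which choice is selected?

Column bests: Low=350, Medium=290, High=370, VeryHigh=340.
I regrets: 40, 230, 160, 110 → max 230
II regrets: 90, 220, 240, 60 → max 240
III regrets: 100, 200, 0, 0 → max 200
IV regrets: 0, 0, 270, 130 → max 270
Smallest max regret = 200 → III.

III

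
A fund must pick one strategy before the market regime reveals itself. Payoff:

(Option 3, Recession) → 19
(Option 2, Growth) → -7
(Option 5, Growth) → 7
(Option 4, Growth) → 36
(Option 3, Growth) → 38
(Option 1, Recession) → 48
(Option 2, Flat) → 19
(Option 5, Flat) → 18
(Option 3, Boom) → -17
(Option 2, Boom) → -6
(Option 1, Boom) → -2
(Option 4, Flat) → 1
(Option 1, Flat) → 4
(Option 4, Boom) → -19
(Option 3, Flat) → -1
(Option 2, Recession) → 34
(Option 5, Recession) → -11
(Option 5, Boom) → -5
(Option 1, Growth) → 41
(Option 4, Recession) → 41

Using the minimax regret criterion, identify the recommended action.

Option 1

Column bests: Recession=48, Flat=19, Growth=41, Boom=-2.
Option 1 regrets: 0, 15, 0, 0 → max 15
Option 2 regrets: 14, 0, 48, 4 → max 48
Option 3 regrets: 29, 20, 3, 15 → max 29
Option 4 regrets: 7, 18, 5, 17 → max 18
Option 5 regrets: 59, 1, 34, 3 → max 59
Smallest max regret = 15 → Option 1.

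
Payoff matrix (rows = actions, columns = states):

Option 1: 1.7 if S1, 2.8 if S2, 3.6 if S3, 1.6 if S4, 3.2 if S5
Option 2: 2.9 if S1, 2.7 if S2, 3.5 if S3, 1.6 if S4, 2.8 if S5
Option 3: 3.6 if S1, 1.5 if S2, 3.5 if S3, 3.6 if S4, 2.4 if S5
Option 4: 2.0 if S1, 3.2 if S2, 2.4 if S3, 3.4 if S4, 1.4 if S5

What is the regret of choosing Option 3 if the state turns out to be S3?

Best payoff under S3 is 3.6.
Regret = 3.6 − 3.5 = 0.1.

0.1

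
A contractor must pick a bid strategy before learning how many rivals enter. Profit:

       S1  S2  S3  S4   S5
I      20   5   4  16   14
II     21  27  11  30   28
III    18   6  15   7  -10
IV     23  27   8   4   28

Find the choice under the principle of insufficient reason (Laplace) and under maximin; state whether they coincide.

laplace → II; maximin → II (agree)

Row averages: I=11.8, II=23.4, III=7.2, IV=18
Highest average = 23.4 → II.
Row minima: I=4, II=11, III=-10, IV=4
Best worst-case = 11 → II.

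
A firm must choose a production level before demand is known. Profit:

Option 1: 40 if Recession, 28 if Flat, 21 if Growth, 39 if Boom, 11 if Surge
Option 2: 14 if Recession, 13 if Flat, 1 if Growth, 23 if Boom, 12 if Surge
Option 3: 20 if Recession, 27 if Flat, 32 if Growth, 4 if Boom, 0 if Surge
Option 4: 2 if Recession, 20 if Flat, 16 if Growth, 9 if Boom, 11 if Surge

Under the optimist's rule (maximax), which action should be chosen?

Row maxima: Option 1=40, Option 2=23, Option 3=32, Option 4=20
Best best-case = 40 → Option 1.

Option 1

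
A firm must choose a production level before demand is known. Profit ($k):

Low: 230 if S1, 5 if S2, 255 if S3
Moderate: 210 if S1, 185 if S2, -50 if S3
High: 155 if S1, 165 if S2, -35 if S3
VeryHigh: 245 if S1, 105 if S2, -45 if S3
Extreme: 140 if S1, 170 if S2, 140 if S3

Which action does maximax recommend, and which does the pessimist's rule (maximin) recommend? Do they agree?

Row maxima: Low=255, Moderate=210, High=165, VeryHigh=245, Extreme=170
Best best-case = 255 → Low.
Row minima: Low=5, Moderate=-50, High=-35, VeryHigh=-45, Extreme=140
Best worst-case = 140 → Extreme.

maximax → Low; maximin → Extreme (disagree)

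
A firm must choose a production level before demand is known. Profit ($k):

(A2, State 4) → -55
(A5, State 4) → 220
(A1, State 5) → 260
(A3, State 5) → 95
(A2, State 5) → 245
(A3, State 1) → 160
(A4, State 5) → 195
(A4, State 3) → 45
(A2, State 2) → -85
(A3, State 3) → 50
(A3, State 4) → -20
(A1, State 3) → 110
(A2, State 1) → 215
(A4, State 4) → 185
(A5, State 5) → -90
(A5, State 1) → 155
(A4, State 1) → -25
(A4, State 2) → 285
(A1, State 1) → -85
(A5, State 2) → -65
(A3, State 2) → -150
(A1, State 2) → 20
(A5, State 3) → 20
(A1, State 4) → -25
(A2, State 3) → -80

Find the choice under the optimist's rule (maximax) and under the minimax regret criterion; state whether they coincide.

Row maxima: A1=260, A2=245, A3=160, A4=285, A5=220
Best best-case = 285 → A4.
Column bests: State 1=215, State 2=285, State 3=110, State 4=220, State 5=260.
A1 regrets: 300, 265, 0, 245, 0 → max 300
A2 regrets: 0, 370, 190, 275, 15 → max 370
A3 regrets: 55, 435, 60, 240, 165 → max 435
A4 regrets: 240, 0, 65, 35, 65 → max 240
A5 regrets: 60, 350, 90, 0, 350 → max 350
Smallest max regret = 240 → A4.

maximax → A4; minimax regret → A4 (agree)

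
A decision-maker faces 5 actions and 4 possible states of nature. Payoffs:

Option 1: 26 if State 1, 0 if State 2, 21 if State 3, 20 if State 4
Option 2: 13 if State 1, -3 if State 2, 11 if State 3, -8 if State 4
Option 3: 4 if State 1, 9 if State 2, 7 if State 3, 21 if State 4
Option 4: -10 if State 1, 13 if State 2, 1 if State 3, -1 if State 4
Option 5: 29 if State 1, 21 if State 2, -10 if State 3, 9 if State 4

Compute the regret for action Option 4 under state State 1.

Best payoff under State 1 is 29.
Regret = 29 − (-10) = 39.

39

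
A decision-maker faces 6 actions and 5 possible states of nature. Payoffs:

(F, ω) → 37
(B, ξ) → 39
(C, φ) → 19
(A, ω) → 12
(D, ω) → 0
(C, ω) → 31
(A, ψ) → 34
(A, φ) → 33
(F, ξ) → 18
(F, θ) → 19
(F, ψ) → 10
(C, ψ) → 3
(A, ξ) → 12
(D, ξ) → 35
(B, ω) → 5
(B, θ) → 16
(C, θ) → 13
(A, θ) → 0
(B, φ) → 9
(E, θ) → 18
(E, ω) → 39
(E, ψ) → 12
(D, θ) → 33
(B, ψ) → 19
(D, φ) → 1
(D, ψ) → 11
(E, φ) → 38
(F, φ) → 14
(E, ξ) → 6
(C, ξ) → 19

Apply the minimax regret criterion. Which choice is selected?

F

Column bests: θ=33, φ=38, ψ=34, ω=39, ξ=39.
A regrets: 33, 5, 0, 27, 27 → max 33
B regrets: 17, 29, 15, 34, 0 → max 34
C regrets: 20, 19, 31, 8, 20 → max 31
D regrets: 0, 37, 23, 39, 4 → max 39
E regrets: 15, 0, 22, 0, 33 → max 33
F regrets: 14, 24, 24, 2, 21 → max 24
Smallest max regret = 24 → F.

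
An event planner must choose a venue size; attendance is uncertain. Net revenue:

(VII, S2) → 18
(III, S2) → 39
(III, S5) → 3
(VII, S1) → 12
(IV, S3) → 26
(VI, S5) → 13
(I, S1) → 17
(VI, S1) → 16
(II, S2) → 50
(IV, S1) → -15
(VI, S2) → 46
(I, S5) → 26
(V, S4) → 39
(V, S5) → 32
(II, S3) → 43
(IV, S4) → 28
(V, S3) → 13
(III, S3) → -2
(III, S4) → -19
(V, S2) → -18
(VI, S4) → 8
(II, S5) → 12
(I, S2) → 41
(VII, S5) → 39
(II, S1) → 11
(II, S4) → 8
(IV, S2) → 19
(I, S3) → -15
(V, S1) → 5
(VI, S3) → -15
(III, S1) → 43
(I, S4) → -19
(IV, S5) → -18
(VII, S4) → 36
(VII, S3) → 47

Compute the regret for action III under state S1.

0

Best payoff under S1 is 43.
Regret = 43 − 43 = 0.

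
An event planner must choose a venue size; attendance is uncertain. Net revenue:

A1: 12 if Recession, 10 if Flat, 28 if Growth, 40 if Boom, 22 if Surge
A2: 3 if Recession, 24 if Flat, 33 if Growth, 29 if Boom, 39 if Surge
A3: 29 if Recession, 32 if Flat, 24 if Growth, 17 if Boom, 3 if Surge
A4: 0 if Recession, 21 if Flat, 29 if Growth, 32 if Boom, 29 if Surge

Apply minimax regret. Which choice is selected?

Column bests: Recession=29, Flat=32, Growth=33, Boom=40, Surge=39.
A1 regrets: 17, 22, 5, 0, 17 → max 22
A2 regrets: 26, 8, 0, 11, 0 → max 26
A3 regrets: 0, 0, 9, 23, 36 → max 36
A4 regrets: 29, 11, 4, 8, 10 → max 29
Smallest max regret = 22 → A1.

A1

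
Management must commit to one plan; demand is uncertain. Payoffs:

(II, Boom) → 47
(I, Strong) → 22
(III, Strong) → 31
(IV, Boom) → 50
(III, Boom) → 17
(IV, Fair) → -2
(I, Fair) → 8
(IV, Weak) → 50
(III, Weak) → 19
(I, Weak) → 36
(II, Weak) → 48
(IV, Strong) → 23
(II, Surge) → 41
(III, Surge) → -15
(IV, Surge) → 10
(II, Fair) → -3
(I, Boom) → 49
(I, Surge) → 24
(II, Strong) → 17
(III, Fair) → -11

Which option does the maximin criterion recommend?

Row minima: I=8, II=-3, III=-15, IV=-2
Best worst-case = 8 → I.

I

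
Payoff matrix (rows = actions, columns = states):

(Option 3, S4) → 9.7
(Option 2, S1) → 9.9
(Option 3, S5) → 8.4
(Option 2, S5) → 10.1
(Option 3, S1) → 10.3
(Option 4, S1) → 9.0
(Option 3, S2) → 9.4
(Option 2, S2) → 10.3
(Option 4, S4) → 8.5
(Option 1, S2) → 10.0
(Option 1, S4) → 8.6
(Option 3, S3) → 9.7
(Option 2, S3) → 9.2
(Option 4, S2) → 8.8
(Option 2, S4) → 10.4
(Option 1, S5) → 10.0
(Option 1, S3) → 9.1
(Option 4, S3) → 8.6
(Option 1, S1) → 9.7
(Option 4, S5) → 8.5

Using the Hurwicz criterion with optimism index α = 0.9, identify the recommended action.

Option 2

Option 1: 0.9·10.0 + 0.1·8.6 = 9.86
Option 2: 0.9·10.4 + 0.1·9.2 = 10.28
Option 3: 0.9·10.3 + 0.1·8.4 = 10.11
Option 4: 0.9·9.0 + 0.1·8.5 = 8.95
Highest Hurwicz score = 10.28 → Option 2.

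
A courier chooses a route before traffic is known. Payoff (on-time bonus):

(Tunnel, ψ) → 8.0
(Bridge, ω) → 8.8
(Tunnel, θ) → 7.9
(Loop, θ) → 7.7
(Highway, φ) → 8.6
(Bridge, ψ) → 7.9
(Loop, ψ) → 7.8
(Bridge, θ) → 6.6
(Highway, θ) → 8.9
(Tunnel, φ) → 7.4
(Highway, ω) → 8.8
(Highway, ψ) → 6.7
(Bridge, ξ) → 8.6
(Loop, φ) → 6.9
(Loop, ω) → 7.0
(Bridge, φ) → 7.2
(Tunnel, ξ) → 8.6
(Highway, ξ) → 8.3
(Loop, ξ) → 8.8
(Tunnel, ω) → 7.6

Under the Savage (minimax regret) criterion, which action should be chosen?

Column bests: θ=8.9, φ=8.6, ψ=8.0, ω=8.8, ξ=8.8.
Bridge regrets: 2.3, 1.4, 0.1, 0.0, 0.2 → max 2.3
Loop regrets: 1.2, 1.7, 0.2, 1.8, 0.0 → max 1.8
Tunnel regrets: 1.0, 1.2, 0.0, 1.2, 0.2 → max 1.2
Highway regrets: 0.0, 0.0, 1.3, 0.0, 0.5 → max 1.3
Smallest max regret = 1.2 → Tunnel.

Tunnel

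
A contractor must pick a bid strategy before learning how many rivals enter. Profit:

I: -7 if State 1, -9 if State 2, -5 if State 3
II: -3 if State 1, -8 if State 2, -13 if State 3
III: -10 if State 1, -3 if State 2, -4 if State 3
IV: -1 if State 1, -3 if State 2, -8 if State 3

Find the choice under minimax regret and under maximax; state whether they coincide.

Column bests: State 1=-1, State 2=-3, State 3=-4.
I regrets: 6, 6, 1 → max 6
II regrets: 2, 5, 9 → max 9
III regrets: 9, 0, 0 → max 9
IV regrets: 0, 0, 4 → max 4
Smallest max regret = 4 → IV.
Row maxima: I=-5, II=-3, III=-3, IV=-1
Best best-case = -1 → IV.

minimax regret → IV; maximax → IV (agree)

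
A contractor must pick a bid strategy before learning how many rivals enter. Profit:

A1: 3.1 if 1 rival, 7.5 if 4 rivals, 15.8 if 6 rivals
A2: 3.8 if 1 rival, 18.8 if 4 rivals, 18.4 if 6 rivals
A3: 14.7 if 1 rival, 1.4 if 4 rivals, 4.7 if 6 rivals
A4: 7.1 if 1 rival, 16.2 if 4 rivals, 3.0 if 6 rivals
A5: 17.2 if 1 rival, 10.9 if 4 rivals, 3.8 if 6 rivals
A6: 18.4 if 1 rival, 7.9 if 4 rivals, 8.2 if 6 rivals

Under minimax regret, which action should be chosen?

A6

Column bests: 1 rival=18.4, 4 rivals=18.8, 6 rivals=18.4.
A1 regrets: 15.3, 11.3, 2.6 → max 15.3
A2 regrets: 14.6, 0.0, 0.0 → max 14.6
A3 regrets: 3.7, 17.4, 13.7 → max 17.4
A4 regrets: 11.3, 2.6, 15.4 → max 15.4
A5 regrets: 1.2, 7.9, 14.6 → max 14.6
A6 regrets: 0.0, 10.9, 10.2 → max 10.9
Smallest max regret = 10.9 → A6.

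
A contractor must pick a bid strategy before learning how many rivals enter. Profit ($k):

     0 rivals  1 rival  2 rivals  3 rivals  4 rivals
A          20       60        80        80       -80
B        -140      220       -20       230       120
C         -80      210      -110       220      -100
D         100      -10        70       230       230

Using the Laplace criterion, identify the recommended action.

Row averages: A=32, B=82, C=28, D=124
Highest average = 124 → D.

D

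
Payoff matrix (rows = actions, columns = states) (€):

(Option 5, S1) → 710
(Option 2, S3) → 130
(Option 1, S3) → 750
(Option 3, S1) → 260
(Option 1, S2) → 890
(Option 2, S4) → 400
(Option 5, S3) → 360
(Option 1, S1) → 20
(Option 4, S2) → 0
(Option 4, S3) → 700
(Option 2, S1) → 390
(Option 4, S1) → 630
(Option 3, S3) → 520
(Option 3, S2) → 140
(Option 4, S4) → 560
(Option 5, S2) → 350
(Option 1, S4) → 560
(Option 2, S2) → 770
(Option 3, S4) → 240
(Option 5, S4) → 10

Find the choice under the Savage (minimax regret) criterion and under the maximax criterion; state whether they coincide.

minimax regret → Option 5; maximax → Option 1 (disagree)

Column bests: S1=710, S2=890, S3=750, S4=560.
Option 1 regrets: 690, 0, 0, 0 → max 690
Option 2 regrets: 320, 120, 620, 160 → max 620
Option 3 regrets: 450, 750, 230, 320 → max 750
Option 4 regrets: 80, 890, 50, 0 → max 890
Option 5 regrets: 0, 540, 390, 550 → max 550
Smallest max regret = 550 → Option 5.
Row maxima: Option 1=890, Option 2=770, Option 3=520, Option 4=700, Option 5=710
Best best-case = 890 → Option 1.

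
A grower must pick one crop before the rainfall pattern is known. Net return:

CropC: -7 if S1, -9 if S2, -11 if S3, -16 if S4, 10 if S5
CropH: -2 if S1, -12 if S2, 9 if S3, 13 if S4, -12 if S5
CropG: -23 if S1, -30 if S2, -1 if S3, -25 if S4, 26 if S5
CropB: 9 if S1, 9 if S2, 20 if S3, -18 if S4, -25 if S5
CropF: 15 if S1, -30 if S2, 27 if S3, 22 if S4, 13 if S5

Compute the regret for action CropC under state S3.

38

Best payoff under S3 is 27.
Regret = 27 − (-11) = 38.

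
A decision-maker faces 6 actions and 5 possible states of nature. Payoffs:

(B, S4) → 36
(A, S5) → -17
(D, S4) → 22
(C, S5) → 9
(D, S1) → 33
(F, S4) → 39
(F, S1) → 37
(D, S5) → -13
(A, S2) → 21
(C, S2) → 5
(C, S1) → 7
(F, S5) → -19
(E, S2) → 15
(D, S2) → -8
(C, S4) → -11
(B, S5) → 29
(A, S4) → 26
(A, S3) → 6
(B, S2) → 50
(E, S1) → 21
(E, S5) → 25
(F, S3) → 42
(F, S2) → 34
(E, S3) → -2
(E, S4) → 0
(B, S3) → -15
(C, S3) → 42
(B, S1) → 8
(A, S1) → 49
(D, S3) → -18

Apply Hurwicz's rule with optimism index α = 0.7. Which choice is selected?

B

A: 0.7·49 + 0.3·(-17) = 29.2
B: 0.7·50 + 0.3·(-15) = 30.5
C: 0.7·42 + 0.3·(-11) = 26.1
D: 0.7·33 + 0.3·(-18) = 17.7
E: 0.7·25 + 0.3·(-2) = 16.9
F: 0.7·42 + 0.3·(-19) = 23.7
Highest Hurwicz score = 30.5 → B.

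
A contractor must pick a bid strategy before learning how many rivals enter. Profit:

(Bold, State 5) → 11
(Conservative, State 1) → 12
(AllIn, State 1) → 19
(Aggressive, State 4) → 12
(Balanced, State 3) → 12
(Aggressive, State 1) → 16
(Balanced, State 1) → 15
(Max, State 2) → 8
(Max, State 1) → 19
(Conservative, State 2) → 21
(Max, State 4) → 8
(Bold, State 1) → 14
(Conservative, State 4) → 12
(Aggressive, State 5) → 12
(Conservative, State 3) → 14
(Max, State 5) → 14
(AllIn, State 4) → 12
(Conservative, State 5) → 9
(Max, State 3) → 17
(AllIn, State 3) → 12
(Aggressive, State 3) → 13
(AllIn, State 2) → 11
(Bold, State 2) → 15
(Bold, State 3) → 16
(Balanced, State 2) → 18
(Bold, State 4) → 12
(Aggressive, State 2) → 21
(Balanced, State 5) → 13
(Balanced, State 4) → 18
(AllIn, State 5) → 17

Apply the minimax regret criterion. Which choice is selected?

Balanced

Column bests: State 1=19, State 2=21, State 3=17, State 4=18, State 5=17.
Conservative regrets: 7, 0, 3, 6, 8 → max 8
Balanced regrets: 4, 3, 5, 0, 4 → max 5
Aggressive regrets: 3, 0, 4, 6, 5 → max 6
Bold regrets: 5, 6, 1, 6, 6 → max 6
AllIn regrets: 0, 10, 5, 6, 0 → max 10
Max regrets: 0, 13, 0, 10, 3 → max 13
Smallest max regret = 5 → Balanced.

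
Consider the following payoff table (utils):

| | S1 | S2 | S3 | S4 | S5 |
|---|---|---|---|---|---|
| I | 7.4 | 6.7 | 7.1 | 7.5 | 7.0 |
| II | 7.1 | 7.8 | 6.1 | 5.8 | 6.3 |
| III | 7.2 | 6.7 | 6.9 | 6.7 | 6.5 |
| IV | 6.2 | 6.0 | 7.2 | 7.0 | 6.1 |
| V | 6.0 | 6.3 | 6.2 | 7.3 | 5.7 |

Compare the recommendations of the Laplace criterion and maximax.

Row averages: I=7.14, II=6.62, III=6.8, IV=6.5, V=6.3
Highest average = 7.14 → I.
Row maxima: I=7.5, II=7.8, III=7.2, IV=7.2, V=7.3
Best best-case = 7.8 → II.

laplace → I; maximax → II (disagree)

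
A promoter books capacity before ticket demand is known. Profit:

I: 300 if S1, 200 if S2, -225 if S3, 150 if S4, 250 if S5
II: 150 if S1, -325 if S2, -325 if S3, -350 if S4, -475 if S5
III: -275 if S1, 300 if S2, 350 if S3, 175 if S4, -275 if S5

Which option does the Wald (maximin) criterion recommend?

Row minima: I=-225, II=-475, III=-275
Best worst-case = -225 → I.

I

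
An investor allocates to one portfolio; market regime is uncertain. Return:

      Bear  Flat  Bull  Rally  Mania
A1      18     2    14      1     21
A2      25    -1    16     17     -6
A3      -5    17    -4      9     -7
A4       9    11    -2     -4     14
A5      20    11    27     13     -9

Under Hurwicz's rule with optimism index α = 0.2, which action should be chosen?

A1: 0.2·21 + 0.8·1 = 5
A2: 0.2·25 + 0.8·(-6) = 0.2
A3: 0.2·17 + 0.8·(-7) = -2.2
A4: 0.2·14 + 0.8·(-4) = -0.4
A5: 0.2·27 + 0.8·(-9) = -1.8
Highest Hurwicz score = 5 → A1.

A1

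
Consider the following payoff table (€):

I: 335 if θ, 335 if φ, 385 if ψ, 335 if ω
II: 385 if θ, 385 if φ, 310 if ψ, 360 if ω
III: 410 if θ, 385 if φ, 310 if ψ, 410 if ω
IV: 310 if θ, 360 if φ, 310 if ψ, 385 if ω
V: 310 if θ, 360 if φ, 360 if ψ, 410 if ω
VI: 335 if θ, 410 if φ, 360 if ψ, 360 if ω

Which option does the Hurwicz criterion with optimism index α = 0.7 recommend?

VI

I: 0.7·385 + 0.3·335 = 370
II: 0.7·385 + 0.3·310 = 362.5
III: 0.7·410 + 0.3·310 = 380
IV: 0.7·385 + 0.3·310 = 362.5
V: 0.7·410 + 0.3·310 = 380
VI: 0.7·410 + 0.3·335 = 387.5
Highest Hurwicz score = 387.5 → VI.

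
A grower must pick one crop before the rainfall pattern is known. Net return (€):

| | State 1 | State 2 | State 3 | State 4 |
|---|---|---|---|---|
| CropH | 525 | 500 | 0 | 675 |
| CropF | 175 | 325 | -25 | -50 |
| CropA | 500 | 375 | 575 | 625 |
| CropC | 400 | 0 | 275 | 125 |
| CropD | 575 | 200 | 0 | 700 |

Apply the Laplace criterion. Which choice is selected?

Row averages: CropH=425, CropF=106.25, CropA=518.75, CropC=200, CropD=368.75
Highest average = 518.75 → CropA.

CropA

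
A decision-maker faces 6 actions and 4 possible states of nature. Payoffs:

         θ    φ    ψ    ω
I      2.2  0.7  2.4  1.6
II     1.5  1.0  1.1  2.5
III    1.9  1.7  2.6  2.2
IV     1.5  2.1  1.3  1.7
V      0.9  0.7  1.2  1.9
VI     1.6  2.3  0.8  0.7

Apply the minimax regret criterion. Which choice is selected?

Column bests: θ=2.2, φ=2.3, ψ=2.6, ω=2.5.
I regrets: 0.0, 1.6, 0.2, 0.9 → max 1.6
II regrets: 0.7, 1.3, 1.5, 0.0 → max 1.5
III regrets: 0.3, 0.6, 0.0, 0.3 → max 0.6
IV regrets: 0.7, 0.2, 1.3, 0.8 → max 1.3
V regrets: 1.3, 1.6, 1.4, 0.6 → max 1.6
VI regrets: 0.6, 0.0, 1.8, 1.8 → max 1.8
Smallest max regret = 0.6 → III.

III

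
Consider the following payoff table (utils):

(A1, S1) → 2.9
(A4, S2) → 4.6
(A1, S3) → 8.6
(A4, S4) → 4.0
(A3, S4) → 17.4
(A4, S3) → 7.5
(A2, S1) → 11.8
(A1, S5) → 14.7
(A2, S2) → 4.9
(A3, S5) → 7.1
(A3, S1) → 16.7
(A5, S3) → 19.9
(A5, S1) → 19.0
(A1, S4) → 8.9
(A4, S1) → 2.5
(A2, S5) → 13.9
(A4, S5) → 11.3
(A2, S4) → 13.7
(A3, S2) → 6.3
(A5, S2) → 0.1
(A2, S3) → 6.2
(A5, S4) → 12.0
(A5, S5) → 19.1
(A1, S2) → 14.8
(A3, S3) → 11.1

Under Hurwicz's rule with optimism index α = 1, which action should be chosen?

A1: 1·14.8 + 0·2.9 = 14.8
A2: 1·13.9 + 0·4.9 = 13.9
A3: 1·17.4 + 0·6.3 = 17.4
A4: 1·11.3 + 0·2.5 = 11.3
A5: 1·19.9 + 0·0.1 = 19.9
Highest Hurwicz score = 19.9 → A5.

A5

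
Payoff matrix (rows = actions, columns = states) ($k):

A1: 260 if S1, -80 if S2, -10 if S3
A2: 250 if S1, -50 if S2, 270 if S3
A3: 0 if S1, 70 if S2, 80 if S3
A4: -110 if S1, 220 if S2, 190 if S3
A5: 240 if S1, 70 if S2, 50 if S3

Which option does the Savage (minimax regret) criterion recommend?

Column bests: S1=260, S2=220, S3=270.
A1 regrets: 0, 300, 280 → max 300
A2 regrets: 10, 270, 0 → max 270
A3 regrets: 260, 150, 190 → max 260
A4 regrets: 370, 0, 80 → max 370
A5 regrets: 20, 150, 220 → max 220
Smallest max regret = 220 → A5.

A5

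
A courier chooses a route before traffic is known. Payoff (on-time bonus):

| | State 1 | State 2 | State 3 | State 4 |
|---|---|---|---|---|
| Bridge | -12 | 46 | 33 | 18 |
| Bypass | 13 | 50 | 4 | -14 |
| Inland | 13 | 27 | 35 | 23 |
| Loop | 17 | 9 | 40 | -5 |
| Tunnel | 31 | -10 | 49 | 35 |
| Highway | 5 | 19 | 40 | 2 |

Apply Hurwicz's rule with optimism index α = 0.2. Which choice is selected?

Inland

Bridge: 0.2·46 + 0.8·(-12) = -0.4
Bypass: 0.2·50 + 0.8·(-14) = -1.2
Inland: 0.2·35 + 0.8·13 = 17.4
Loop: 0.2·40 + 0.8·(-5) = 4
Tunnel: 0.2·49 + 0.8·(-10) = 1.8
Highway: 0.2·40 + 0.8·2 = 9.6
Highest Hurwicz score = 17.4 → Inland.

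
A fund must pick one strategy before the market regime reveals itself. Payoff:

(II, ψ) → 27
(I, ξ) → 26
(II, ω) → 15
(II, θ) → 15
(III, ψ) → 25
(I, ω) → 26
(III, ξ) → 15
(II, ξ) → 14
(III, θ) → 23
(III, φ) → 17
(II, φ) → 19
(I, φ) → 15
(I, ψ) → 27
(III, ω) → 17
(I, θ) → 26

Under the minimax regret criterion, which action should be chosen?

Column bests: θ=26, φ=19, ψ=27, ω=26, ξ=26.
I regrets: 0, 4, 0, 0, 0 → max 4
II regrets: 11, 0, 0, 11, 12 → max 12
III regrets: 3, 2, 2, 9, 11 → max 11
Smallest max regret = 4 → I.

I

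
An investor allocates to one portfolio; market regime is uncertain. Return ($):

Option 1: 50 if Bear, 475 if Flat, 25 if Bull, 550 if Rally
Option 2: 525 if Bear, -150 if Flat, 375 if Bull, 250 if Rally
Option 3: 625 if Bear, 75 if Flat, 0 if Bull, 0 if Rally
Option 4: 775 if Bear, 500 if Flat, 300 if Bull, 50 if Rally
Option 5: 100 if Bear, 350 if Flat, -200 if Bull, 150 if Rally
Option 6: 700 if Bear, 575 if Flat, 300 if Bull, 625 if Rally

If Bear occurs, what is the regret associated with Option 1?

Best payoff under Bear is 775.
Regret = 775 − 50 = 725.

725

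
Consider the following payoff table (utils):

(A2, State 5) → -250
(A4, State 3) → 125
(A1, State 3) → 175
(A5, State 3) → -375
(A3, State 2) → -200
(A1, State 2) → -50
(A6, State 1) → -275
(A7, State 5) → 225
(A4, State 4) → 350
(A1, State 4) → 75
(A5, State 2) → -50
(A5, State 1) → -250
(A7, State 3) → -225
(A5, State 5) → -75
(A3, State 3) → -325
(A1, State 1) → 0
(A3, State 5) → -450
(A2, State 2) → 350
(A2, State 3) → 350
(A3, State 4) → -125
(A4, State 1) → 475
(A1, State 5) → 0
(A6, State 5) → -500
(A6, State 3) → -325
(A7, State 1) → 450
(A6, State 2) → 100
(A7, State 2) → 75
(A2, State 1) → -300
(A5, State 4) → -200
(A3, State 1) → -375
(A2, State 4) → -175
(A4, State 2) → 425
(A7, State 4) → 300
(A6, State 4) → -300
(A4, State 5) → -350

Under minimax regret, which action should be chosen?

Column bests: State 1=475, State 2=425, State 3=350, State 4=350, State 5=225.
A1 regrets: 475, 475, 175, 275, 225 → max 475
A2 regrets: 775, 75, 0, 525, 475 → max 775
A3 regrets: 850, 625, 675, 475, 675 → max 850
A4 regrets: 0, 0, 225, 0, 575 → max 575
A5 regrets: 725, 475, 725, 550, 300 → max 725
A6 regrets: 750, 325, 675, 650, 725 → max 750
A7 regrets: 25, 350, 575, 50, 0 → max 575
Smallest max regret = 475 → A1.

A1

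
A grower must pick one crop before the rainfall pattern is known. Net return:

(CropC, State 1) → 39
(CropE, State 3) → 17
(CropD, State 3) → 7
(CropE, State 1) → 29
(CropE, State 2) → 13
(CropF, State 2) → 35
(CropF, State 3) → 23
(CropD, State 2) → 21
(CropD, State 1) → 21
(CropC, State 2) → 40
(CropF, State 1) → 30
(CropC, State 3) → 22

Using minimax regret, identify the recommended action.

CropC

Column bests: State 1=39, State 2=40, State 3=23.
CropE regrets: 10, 27, 6 → max 27
CropD regrets: 18, 19, 16 → max 19
CropC regrets: 0, 0, 1 → max 1
CropF regrets: 9, 5, 0 → max 9
Smallest max regret = 1 → CropC.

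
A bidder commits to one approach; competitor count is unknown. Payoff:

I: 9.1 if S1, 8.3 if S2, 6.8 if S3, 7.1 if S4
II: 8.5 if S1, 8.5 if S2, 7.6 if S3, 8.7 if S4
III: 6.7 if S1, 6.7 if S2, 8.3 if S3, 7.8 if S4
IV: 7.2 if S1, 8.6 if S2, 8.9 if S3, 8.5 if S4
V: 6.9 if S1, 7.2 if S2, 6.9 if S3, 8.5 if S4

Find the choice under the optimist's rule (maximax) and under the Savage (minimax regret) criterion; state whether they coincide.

maximax → I; minimax regret → II (disagree)

Row maxima: I=9.1, II=8.7, III=8.3, IV=8.9, V=8.5
Best best-case = 9.1 → I.
Column bests: S1=9.1, S2=8.6, S3=8.9, S4=8.7.
I regrets: 0.0, 0.3, 2.1, 1.6 → max 2.1
II regrets: 0.6, 0.1, 1.3, 0.0 → max 1.3
III regrets: 2.4, 1.9, 0.6, 0.9 → max 2.4
IV regrets: 1.9, 0.0, 0.0, 0.2 → max 1.9
V regrets: 2.2, 1.4, 2.0, 0.2 → max 2.2
Smallest max regret = 1.3 → II.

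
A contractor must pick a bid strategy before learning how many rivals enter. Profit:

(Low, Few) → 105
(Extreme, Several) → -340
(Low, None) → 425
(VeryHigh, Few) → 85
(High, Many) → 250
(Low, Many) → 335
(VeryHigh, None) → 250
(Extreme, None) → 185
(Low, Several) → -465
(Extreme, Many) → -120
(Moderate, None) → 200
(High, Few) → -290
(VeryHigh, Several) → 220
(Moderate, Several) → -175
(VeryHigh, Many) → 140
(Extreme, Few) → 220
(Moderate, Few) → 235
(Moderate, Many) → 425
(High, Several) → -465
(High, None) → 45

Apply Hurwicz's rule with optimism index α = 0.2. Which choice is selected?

Low: 0.2·425 + 0.8·(-465) = -287
Moderate: 0.2·425 + 0.8·(-175) = -55
High: 0.2·250 + 0.8·(-465) = -322
VeryHigh: 0.2·250 + 0.8·85 = 118
Extreme: 0.2·220 + 0.8·(-340) = -228
Highest Hurwicz score = 118 → VeryHigh.

VeryHigh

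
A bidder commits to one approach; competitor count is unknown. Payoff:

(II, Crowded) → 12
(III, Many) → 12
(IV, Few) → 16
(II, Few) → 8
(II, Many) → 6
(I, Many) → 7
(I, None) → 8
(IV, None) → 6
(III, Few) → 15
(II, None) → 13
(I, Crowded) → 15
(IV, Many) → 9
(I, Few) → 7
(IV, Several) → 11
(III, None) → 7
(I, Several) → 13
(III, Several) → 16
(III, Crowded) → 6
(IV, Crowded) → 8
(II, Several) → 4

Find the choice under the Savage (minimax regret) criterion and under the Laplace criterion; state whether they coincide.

minimax regret → IV; laplace → III (disagree)

Column bests: None=13, Few=16, Several=16, Many=12, Crowded=15.
I regrets: 5, 9, 3, 5, 0 → max 9
II regrets: 0, 8, 12, 6, 3 → max 12
III regrets: 6, 1, 0, 0, 9 → max 9
IV regrets: 7, 0, 5, 3, 7 → max 7
Smallest max regret = 7 → IV.
Row averages: I=10, II=8.6, III=11.2, IV=10
Highest average = 11.2 → III.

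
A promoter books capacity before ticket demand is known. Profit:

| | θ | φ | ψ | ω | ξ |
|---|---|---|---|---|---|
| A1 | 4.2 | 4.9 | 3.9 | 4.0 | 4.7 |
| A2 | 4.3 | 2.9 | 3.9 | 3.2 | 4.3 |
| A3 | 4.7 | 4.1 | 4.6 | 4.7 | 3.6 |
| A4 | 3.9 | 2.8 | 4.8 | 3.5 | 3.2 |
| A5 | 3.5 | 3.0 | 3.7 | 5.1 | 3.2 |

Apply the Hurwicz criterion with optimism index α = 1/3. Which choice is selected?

A1: 1/3·4.9 + 2/3·3.9 = 127/30
A2: 1/3·4.3 + 2/3·2.9 = 101/30
A3: 1/3·4.7 + 2/3·3.6 = 119/30
A4: 1/3·4.8 + 2/3·2.8 = 52/15
A5: 1/3·5.1 + 2/3·3.0 = 3.7
Highest Hurwicz score = 127/30 → A1.

A1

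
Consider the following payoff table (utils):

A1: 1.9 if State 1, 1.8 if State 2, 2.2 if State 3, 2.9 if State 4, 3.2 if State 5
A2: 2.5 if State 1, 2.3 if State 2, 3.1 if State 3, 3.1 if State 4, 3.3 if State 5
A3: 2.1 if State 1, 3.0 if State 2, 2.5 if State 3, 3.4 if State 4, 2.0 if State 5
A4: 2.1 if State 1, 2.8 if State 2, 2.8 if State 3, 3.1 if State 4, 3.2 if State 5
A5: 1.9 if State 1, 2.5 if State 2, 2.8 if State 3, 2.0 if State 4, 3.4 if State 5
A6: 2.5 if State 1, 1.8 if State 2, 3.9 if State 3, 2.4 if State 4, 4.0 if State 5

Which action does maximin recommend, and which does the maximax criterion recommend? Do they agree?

maximin → A2; maximax → A6 (disagree)

Row minima: A1=1.8, A2=2.3, A3=2.0, A4=2.1, A5=1.9, A6=1.8
Best worst-case = 2.3 → A2.
Row maxima: A1=3.2, A2=3.3, A3=3.4, A4=3.2, A5=3.4, A6=4.0
Best best-case = 4.0 → A6.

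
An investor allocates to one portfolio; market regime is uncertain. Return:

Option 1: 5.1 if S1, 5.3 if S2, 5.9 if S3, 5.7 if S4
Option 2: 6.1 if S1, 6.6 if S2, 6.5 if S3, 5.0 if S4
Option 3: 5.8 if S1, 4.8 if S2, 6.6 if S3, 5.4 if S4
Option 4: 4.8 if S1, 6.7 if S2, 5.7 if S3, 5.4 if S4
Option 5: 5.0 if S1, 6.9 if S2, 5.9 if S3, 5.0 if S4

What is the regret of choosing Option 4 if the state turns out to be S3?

0.9

Best payoff under S3 is 6.6.
Regret = 6.6 − 5.7 = 0.9.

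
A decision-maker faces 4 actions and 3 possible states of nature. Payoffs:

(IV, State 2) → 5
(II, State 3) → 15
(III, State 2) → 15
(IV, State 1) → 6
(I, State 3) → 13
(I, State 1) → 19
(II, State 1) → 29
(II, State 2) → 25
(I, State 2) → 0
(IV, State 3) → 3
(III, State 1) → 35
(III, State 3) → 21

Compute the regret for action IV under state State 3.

18

Best payoff under State 3 is 21.
Regret = 21 − 3 = 18.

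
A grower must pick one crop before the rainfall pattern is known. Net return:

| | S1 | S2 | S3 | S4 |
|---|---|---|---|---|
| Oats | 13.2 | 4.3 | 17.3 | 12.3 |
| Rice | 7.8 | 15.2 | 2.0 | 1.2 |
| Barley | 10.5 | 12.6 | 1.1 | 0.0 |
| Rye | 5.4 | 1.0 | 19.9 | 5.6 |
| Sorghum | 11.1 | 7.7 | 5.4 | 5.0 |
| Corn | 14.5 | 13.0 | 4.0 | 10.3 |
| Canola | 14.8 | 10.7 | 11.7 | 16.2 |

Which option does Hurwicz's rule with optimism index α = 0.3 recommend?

Oats: 0.3·17.3 + 0.7·4.3 = 8.2
Rice: 0.3·15.2 + 0.7·1.2 = 5.4
Barley: 0.3·12.6 + 0.7·0.0 = 3.78
Rye: 0.3·19.9 + 0.7·1.0 = 6.67
Sorghum: 0.3·11.1 + 0.7·5.0 = 6.83
Corn: 0.3·14.5 + 0.7·4.0 = 7.15
Canola: 0.3·16.2 + 0.7·10.7 = 12.35
Highest Hurwicz score = 12.35 → Canola.

Canola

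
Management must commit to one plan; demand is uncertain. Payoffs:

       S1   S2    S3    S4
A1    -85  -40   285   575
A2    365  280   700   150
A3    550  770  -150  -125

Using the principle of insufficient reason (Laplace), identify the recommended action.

Row averages: A1=183.75, A2=373.75, A3=261.25
Highest average = 373.75 → A2.

A2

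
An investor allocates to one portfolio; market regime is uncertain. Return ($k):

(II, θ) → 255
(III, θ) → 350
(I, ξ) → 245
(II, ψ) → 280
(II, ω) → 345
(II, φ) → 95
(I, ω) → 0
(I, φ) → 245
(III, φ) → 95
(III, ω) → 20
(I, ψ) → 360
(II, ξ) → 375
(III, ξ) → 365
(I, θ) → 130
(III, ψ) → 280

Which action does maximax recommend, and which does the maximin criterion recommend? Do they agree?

Row maxima: I=360, II=375, III=365
Best best-case = 375 → II.
Row minima: I=0, II=95, III=20
Best worst-case = 95 → II.

maximax → II; maximin → II (agree)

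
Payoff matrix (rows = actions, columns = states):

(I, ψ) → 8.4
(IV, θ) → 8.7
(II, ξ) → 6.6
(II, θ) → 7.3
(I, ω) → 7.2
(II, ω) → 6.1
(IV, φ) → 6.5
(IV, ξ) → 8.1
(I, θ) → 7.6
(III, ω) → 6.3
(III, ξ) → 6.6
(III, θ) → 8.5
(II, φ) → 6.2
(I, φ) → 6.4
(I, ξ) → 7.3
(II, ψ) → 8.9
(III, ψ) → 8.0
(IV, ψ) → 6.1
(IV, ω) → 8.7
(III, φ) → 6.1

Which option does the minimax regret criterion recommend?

Column bests: θ=8.7, φ=6.5, ψ=8.9, ω=8.7, ξ=8.1.
I regrets: 1.1, 0.1, 0.5, 1.5, 0.8 → max 1.5
II regrets: 1.4, 0.3, 0.0, 2.6, 1.5 → max 2.6
III regrets: 0.2, 0.4, 0.9, 2.4, 1.5 → max 2.4
IV regrets: 0.0, 0.0, 2.8, 0.0, 0.0 → max 2.8
Smallest max regret = 1.5 → I.

I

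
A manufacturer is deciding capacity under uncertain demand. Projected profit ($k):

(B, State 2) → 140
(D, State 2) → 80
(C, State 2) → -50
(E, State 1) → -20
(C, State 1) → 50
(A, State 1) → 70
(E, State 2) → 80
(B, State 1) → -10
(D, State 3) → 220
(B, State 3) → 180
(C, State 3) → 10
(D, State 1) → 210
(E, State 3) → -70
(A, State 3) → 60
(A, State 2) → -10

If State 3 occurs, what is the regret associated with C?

210

Best payoff under State 3 is 220.
Regret = 220 − 10 = 210.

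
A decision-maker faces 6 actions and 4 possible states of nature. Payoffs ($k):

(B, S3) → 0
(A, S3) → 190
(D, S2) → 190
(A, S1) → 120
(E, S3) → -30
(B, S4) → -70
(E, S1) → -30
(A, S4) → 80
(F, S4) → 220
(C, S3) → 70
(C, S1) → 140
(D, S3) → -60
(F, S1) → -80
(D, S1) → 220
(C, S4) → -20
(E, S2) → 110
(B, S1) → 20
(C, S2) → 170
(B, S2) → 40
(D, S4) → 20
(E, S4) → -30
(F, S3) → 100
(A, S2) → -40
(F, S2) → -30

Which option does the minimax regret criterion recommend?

Column bests: S1=220, S2=190, S3=190, S4=220.
A regrets: 100, 230, 0, 140 → max 230
B regrets: 200, 150, 190, 290 → max 290
C regrets: 80, 20, 120, 240 → max 240
D regrets: 0, 0, 250, 200 → max 250
E regrets: 250, 80, 220, 250 → max 250
F regrets: 300, 220, 90, 0 → max 300
Smallest max regret = 230 → A.

A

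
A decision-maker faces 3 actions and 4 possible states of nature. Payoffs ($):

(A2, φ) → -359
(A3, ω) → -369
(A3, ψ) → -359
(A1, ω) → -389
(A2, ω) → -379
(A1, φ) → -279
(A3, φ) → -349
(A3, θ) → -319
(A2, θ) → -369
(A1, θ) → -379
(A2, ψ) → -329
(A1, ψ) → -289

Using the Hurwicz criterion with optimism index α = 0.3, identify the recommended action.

A3

A1: 0.3·(-279) + 0.7·(-389) = -356
A2: 0.3·(-329) + 0.7·(-379) = -364
A3: 0.3·(-319) + 0.7·(-369) = -354
Highest Hurwicz score = -354 → A3.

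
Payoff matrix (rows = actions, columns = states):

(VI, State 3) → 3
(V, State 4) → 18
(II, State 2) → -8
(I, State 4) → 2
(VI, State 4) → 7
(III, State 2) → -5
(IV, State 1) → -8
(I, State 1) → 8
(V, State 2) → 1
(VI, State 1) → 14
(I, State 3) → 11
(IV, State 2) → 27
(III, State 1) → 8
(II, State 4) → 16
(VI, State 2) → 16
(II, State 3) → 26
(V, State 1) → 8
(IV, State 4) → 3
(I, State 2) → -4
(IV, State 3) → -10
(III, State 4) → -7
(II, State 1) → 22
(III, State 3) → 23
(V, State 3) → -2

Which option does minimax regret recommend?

VI

Column bests: State 1=22, State 2=27, State 3=26, State 4=18.
I regrets: 14, 31, 15, 16 → max 31
II regrets: 0, 35, 0, 2 → max 35
III regrets: 14, 32, 3, 25 → max 32
IV regrets: 30, 0, 36, 15 → max 36
V regrets: 14, 26, 28, 0 → max 28
VI regrets: 8, 11, 23, 11 → max 23
Smallest max regret = 23 → VI.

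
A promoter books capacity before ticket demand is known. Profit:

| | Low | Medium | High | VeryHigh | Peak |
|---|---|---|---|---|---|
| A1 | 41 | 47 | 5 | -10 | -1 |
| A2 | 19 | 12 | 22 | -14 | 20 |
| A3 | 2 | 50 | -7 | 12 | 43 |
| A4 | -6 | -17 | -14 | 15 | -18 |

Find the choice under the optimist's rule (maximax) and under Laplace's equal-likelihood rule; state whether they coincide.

Row maxima: A1=47, A2=22, A3=50, A4=15
Best best-case = 50 → A3.
Row averages: A1=16.4, A2=11.8, A3=20, A4=-8
Highest average = 20 → A3.

maximax → A3; laplace → A3 (agree)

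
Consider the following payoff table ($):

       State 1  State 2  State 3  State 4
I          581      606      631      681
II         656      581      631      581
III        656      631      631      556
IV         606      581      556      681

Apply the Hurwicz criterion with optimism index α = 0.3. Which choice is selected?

I

I: 0.3·681 + 0.7·581 = 611
II: 0.3·656 + 0.7·581 = 603.5
III: 0.3·656 + 0.7·556 = 586
IV: 0.3·681 + 0.7·556 = 593.5
Highest Hurwicz score = 611 → I.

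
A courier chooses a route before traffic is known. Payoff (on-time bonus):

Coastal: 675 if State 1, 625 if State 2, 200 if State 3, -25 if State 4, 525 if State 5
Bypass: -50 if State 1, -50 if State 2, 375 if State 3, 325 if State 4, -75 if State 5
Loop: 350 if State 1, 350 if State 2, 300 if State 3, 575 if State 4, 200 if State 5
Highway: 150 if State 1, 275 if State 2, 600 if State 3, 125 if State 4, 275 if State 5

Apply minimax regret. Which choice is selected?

Column bests: State 1=675, State 2=625, State 3=600, State 4=575, State 5=525.
Coastal regrets: 0, 0, 400, 600, 0 → max 600
Bypass regrets: 725, 675, 225, 250, 600 → max 725
Loop regrets: 325, 275, 300, 0, 325 → max 325
Highway regrets: 525, 350, 0, 450, 250 → max 525
Smallest max regret = 325 → Loop.

Loop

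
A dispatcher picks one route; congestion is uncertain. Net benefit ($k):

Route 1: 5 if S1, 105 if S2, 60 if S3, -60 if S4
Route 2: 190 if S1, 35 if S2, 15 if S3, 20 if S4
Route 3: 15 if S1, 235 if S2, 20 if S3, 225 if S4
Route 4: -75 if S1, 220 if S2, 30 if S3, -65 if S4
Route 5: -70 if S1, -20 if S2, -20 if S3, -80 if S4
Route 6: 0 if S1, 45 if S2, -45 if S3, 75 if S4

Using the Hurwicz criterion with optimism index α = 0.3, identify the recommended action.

Route 3

Route 1: 0.3·105 + 0.7·(-60) = -10.5
Route 2: 0.3·190 + 0.7·15 = 67.5
Route 3: 0.3·235 + 0.7·15 = 81
Route 4: 0.3·220 + 0.7·(-75) = 13.5
Route 5: 0.3·(-20) + 0.7·(-80) = -62
Route 6: 0.3·75 + 0.7·(-45) = -9
Highest Hurwicz score = 81 → Route 3.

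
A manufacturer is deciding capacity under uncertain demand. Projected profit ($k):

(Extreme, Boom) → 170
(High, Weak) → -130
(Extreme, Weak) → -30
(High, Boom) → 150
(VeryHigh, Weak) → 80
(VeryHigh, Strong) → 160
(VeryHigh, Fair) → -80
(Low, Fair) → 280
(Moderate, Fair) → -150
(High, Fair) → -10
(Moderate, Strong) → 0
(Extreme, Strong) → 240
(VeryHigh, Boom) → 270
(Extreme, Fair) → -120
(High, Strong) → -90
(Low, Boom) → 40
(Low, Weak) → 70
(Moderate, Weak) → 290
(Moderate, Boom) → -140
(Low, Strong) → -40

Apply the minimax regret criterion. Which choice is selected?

Low

Column bests: Weak=290, Fair=280, Strong=240, Boom=270.
Low regrets: 220, 0, 280, 230 → max 280
Moderate regrets: 0, 430, 240, 410 → max 430
High regrets: 420, 290, 330, 120 → max 420
VeryHigh regrets: 210, 360, 80, 0 → max 360
Extreme regrets: 320, 400, 0, 100 → max 400
Smallest max regret = 280 → Low.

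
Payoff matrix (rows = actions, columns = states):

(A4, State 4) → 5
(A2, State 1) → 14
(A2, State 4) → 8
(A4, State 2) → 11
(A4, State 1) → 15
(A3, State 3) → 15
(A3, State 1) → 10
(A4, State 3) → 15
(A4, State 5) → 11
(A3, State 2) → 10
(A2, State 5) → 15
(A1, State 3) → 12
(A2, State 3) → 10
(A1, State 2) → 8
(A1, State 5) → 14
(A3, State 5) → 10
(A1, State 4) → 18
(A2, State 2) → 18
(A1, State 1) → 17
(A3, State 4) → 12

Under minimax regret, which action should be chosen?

Column bests: State 1=17, State 2=18, State 3=15, State 4=18, State 5=15.
A1 regrets: 0, 10, 3, 0, 1 → max 10
A2 regrets: 3, 0, 5, 10, 0 → max 10
A3 regrets: 7, 8, 0, 6, 5 → max 8
A4 regrets: 2, 7, 0, 13, 4 → max 13
Smallest max regret = 8 → A3.

A3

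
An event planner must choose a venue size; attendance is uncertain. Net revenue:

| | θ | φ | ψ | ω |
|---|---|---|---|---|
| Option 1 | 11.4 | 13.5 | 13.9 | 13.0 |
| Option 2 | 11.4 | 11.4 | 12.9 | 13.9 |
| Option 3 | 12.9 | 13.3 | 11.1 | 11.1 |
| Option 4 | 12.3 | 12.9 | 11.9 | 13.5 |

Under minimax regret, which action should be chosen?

Column bests: θ=12.9, φ=13.5, ψ=13.9, ω=13.9.
Option 1 regrets: 1.5, 0.0, 0.0, 0.9 → max 1.5
Option 2 regrets: 1.5, 2.1, 1.0, 0.0 → max 2.1
Option 3 regrets: 0.0, 0.2, 2.8, 2.8 → max 2.8
Option 4 regrets: 0.6, 0.6, 2.0, 0.4 → max 2.0
Smallest max regret = 1.5 → Option 1.

Option 1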